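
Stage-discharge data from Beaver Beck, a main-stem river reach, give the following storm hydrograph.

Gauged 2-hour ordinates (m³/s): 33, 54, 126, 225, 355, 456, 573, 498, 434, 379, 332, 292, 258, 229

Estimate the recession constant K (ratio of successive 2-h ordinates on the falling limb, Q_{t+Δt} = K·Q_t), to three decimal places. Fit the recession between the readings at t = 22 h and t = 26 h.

K ≈ 0.886

Using the recession-limb readings at t = 22 h and t = 26 h: Q falls from 292 to 229 m³/s over 2 intervals.
K = (Q₂/Q₁)^(1/2) = (229/292)^(1/2) = 0.886.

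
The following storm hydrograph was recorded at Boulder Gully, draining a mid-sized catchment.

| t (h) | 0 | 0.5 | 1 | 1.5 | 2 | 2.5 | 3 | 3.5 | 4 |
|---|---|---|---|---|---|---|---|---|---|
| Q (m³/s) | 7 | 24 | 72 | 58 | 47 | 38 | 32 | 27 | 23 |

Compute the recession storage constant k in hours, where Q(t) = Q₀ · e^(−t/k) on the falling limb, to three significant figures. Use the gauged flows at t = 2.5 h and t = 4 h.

k ≈ 2.99 h

On the falling limb, Q drops from 38 to 23 m³/s between t = 2.5 h and t = 4 h (Δt = 1.5 h).
k = −Δt / ln(Q₂/Q₁) = −1.5 / ln(23/38) = 2.99 h.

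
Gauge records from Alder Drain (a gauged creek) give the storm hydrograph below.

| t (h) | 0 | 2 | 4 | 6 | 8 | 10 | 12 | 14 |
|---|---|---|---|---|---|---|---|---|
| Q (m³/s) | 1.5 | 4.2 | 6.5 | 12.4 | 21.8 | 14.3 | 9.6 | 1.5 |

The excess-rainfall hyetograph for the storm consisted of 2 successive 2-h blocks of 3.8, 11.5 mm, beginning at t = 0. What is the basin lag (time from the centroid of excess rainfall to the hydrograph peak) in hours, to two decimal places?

Centroid of excess rainfall: t_c = Σ P_i·t̄_i / ΣP_i = 2.5033 h (block centres at 1, 3 h).
Hydrograph peak occurs at t = 8 h, so basin lag t_L = 8 − 2.5033 = 5.50 h.

t_L ≈ 5.50 h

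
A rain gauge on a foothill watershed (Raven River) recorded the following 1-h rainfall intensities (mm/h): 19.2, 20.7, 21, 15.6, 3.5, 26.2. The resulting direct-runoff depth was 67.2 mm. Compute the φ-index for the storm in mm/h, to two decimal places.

Only the 5 blocks with intensity above φ contribute runoff: 19.2, 20.7, 21, 15.6, 26.2 mm/h.
Σ(I−φ)·Δt = d  ⇒  (19.2+20.7+21+15.6+26.2 − 5φ)·1 = 67.2
φ = (102.7 − 67.2/1) / 5 = 7.10 mm/h.

φ ≈ 7.10 mm/h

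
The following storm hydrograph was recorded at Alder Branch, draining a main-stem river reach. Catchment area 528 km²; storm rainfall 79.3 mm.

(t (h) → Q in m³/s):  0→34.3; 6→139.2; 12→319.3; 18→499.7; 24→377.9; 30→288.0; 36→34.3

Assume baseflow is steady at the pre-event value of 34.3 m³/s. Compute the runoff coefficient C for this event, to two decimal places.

ΣQ_DR = 1453 m³/s; V = ΣQ_DR·Δt = 3.138 × 10^7 m³.
Runoff depth d = V / A = 59.42 mm.
C = d / P = 59.42 / 79.3 = 0.75.

C ≈ 0.75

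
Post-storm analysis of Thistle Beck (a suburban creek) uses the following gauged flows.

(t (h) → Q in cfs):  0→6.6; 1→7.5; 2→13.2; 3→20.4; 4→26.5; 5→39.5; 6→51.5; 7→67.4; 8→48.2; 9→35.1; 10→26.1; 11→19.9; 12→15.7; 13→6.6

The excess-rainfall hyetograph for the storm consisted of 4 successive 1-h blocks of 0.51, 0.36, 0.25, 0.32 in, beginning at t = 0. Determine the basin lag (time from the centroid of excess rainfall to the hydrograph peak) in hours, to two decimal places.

Centroid of excess rainfall: t_c = Σ P_i·t̄_i / ΣP_i = 1.7639 h (block centres at 0.5, 1.5, 2.5, 3.5 h).
Hydrograph peak occurs at t = 7 h, so basin lag t_L = 7 − 1.7639 = 5.24 h.

t_L ≈ 5.24 h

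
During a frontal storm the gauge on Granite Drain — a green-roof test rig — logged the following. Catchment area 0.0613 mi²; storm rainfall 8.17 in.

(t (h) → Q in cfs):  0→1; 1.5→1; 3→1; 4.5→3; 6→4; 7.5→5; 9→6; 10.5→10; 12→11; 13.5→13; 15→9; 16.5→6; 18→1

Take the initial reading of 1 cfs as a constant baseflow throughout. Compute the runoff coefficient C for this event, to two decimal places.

C ≈ 0.27

ΣQ_DR = 58.00 cfs; V = ΣQ_DR·Δt = 3.132 × 10^5 ft³.
Runoff depth d = V / A = 2.199 in.
C = d / P = 2.199 / 8.17 = 0.27.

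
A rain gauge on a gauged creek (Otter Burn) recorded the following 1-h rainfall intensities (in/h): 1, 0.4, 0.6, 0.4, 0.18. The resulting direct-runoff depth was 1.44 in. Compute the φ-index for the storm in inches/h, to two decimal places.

φ ≈ 0.24 in/h

Only the 4 blocks with intensity above φ contribute runoff: 1, 0.4, 0.6, 0.4 in/h.
Σ(I−φ)·Δt = d  ⇒  (1+0.4+0.6+0.4 − 4φ)·1 = 1.44
φ = (2.400 − 1.44/1) / 4 = 0.24 in/h.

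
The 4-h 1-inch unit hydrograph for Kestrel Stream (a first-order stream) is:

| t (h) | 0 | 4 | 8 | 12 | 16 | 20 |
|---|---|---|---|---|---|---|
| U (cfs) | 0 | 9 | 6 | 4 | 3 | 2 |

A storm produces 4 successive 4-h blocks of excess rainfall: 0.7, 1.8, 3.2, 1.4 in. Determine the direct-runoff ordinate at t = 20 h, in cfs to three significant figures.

By discrete convolution, Q_j = Σ (P_i / 1 in) · U_{j−i}.
At t = 20 h (j=5): Q = (0.7/1)·2 + (1.8/1)·3 + (3.2/1)·4 + (1.4/1)·6 = 28.0 cfs.

Q ≈ 28.0 cfs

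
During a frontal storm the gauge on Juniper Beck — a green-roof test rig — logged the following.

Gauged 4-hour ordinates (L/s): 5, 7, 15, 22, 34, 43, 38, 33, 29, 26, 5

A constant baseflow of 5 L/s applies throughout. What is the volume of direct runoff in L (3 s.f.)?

V ≈ 2.91 × 10^6 L

Direct-runoff ordinates (Q − Q_b): 0.0, 2.0, 10.0, 17.0, 29.0, 38.0, 33.0, 28.0, 24.0, 21.0, 0.0 L/s.
ΣQ_DR = 202.0 L/s.
With Δt = 4 h = 14400 s, V = ΣQ_DR · Δt = 202.0 × 14400 = 2.91 × 10^6 L.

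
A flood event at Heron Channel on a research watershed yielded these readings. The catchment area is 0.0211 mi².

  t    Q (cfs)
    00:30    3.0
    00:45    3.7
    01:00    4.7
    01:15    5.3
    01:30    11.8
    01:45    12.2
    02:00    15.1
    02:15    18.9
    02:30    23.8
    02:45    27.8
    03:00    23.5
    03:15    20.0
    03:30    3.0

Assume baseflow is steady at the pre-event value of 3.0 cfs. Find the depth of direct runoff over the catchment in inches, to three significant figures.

Direct runoff: 0.0, 0.7, 1.7, 2.3, 8.8, 9.2, 12.1, 15.9, 20.8, 24.8, 20.5, 17.0, 0.0 cfs; ΣQ_DR = 133.8 cfs.
V = ΣQ_DR · Δt = 133.8 × 900 s = 1.204 × 10^5 ft³.
Over A = 0.0211 mi², depth = V / A = 2.46 in.

d ≈ 2.46 in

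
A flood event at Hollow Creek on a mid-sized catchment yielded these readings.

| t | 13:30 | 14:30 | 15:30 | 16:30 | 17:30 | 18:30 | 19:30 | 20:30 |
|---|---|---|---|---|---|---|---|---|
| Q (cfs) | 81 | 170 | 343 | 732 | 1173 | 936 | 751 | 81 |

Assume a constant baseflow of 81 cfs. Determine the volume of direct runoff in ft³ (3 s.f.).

V ≈ 1.30 × 10^7 ft³

Direct-runoff ordinates (Q − Q_b): 0.0, 89.0, 262.0, 651.0, 1092.0, 855.0, 670.0, 0.0 cfs.
ΣQ_DR = 3619 cfs.
With Δt = 1 h = 3600 s, V = ΣQ_DR · Δt = 3619 × 3600 = 1.30 × 10^7 ft³.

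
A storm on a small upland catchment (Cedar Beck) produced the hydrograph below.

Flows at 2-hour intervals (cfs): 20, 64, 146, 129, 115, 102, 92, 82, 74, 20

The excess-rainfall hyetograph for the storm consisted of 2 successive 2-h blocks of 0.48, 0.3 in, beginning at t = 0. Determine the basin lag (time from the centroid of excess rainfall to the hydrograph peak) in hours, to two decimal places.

t_L ≈ 2.23 h

Centroid of excess rainfall: t_c = Σ P_i·t̄_i / ΣP_i = 1.7692 h (block centres at 1, 3 h).
Hydrograph peak occurs at t = 4 h, so basin lag t_L = 4 − 1.7692 = 2.23 h.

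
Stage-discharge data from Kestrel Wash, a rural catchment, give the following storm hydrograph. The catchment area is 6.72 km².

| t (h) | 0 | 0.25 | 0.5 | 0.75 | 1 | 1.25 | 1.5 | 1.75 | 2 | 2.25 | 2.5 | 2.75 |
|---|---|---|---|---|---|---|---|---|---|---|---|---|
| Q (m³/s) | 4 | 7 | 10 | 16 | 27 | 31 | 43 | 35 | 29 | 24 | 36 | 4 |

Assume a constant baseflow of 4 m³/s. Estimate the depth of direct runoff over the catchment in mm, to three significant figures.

d ≈ 29.2 mm

Direct runoff: 0.0, 3.0, 6.0, 12.0, 23.0, 27.0, 39.0, 31.0, 25.0, 20.0, 32.0, 0.0 m³/s; ΣQ_DR = 218.0 m³/s.
V = ΣQ_DR · Δt = 218.0 × 900 s = 1.962 × 10^5 m³.
Over A = 6.72 km², depth = V / A = 29.2 mm.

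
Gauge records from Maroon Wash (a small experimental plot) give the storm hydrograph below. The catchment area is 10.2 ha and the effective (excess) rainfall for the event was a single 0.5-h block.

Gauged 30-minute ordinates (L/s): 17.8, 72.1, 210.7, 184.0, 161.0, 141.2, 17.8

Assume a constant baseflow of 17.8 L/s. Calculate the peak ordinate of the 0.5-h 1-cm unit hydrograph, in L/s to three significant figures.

U_p ≈ 161 L/s

Direct runoff: 0.0, 54.3, 192.9, 166.2, 143.2, 123.4, 0.0 L/s; ΣQ_DR = 680.0 L/s, peak = 192.9 L/s.
Runoff depth d = ΣQ_DR·Δt / A = 680.0 × 1800 / (10.2 ha) = 12.00 mm.
The 1-cm UH is the DRH scaled by (10 mm)/d, so U_p = 192.9 × 10/12.00 = 161 L/s.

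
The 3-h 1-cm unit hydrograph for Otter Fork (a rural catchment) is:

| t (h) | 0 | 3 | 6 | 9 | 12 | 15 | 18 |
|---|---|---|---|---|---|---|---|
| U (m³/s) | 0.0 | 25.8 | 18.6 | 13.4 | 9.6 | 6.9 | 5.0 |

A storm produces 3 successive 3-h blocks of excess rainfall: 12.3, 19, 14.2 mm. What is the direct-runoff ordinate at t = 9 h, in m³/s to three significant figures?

Q ≈ 88.5 m³/s

By discrete convolution, Q_j = Σ (P_i / 10 mm) · U_{j−i}.
At t = 9 h (j=3): Q = (12.3/10)·13.4 + (19/10)·18.6 + (14.2/10)·25.8 = 88.5 m³/s.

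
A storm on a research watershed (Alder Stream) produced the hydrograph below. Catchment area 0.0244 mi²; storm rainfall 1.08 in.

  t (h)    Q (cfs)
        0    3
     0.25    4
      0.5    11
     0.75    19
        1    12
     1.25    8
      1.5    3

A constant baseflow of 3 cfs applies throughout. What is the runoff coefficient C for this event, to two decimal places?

ΣQ_DR = 39.00 cfs; V = ΣQ_DR·Δt = 35100 ft³.
Runoff depth d = V / A = 0.6192 in.
C = d / P = 0.6192 / 1.08 = 0.57.

C ≈ 0.57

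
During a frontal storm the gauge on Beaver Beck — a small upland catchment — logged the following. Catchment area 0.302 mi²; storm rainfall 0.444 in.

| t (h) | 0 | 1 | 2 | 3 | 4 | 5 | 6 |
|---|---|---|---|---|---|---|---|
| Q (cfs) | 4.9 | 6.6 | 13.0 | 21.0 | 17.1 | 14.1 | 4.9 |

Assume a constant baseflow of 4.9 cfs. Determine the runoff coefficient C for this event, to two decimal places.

C ≈ 0.55

ΣQ_DR = 47.30 cfs; V = ΣQ_DR·Δt = 1.703 × 10^5 ft³.
Runoff depth d = V / A = 0.2427 in.
C = d / P = 0.2427 / 0.444 = 0.55.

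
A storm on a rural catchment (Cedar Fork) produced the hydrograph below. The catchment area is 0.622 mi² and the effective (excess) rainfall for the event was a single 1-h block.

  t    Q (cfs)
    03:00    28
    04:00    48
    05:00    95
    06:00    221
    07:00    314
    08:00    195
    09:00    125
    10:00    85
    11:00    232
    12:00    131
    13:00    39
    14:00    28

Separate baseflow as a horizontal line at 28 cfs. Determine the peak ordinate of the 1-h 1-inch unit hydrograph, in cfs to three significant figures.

U_p ≈ 95.3 cfs

Direct runoff: 0.0, 20.0, 67.0, 193.0, 286.0, 167.0, 97.0, 57.0, 204.0, 103.0, 11.0, 0.0 cfs; ΣQ_DR = 1205 cfs, peak = 286.0 cfs.
Runoff depth d = ΣQ_DR·Δt / A = 1205 × 3600 / (0.622 mi²) = 3.002 in.
The 1-inch UH is the DRH scaled by (1 in)/d, so U_p = 286.0 × 1/3.002 = 95.3 cfs.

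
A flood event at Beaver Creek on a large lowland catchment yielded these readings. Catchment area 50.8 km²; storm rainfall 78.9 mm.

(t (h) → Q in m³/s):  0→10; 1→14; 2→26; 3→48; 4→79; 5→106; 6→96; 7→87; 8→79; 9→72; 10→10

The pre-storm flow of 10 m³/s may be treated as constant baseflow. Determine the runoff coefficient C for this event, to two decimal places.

C ≈ 0.46

ΣQ_DR = 517.0 m³/s; V = ΣQ_DR·Δt = 1.861 × 10^6 m³.
Runoff depth d = V / A = 36.64 mm.
C = d / P = 36.64 / 78.9 = 0.46.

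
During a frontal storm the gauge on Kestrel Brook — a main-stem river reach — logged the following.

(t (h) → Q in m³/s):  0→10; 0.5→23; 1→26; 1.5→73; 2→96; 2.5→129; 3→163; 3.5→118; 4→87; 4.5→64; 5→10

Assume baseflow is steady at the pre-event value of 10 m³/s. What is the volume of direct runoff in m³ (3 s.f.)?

V ≈ 1.24 × 10^6 m³

Direct-runoff ordinates (Q − Q_b): 0.0, 13.0, 16.0, 63.0, 86.0, 119.0, 153.0, 108.0, 77.0, 54.0, 0.0 m³/s.
ΣQ_DR = 689.0 m³/s.
With Δt = 0.5 h = 1800 s, V = ΣQ_DR · Δt = 689.0 × 1800 = 1.24 × 10^6 m³.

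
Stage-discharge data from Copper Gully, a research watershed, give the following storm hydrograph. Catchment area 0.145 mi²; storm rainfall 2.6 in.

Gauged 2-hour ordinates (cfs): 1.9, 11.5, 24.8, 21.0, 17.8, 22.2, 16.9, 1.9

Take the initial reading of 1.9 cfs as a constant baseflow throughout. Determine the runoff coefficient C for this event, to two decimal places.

ΣQ_DR = 102.8 cfs; V = ΣQ_DR·Δt = 7.402 × 10^5 ft³.
Runoff depth d = V / A = 2.197 in.
C = d / P = 2.197 / 2.6 = 0.85.

C ≈ 0.85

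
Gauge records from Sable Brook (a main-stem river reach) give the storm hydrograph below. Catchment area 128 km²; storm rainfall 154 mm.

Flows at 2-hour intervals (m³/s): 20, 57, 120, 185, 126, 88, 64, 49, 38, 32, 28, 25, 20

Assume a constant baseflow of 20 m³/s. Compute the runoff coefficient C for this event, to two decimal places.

C ≈ 0.22

ΣQ_DR = 592.0 m³/s; V = ΣQ_DR·Δt = 4.262 × 10^6 m³.
Runoff depth d = V / A = 33.30 mm.
C = d / P = 33.30 / 154 = 0.22.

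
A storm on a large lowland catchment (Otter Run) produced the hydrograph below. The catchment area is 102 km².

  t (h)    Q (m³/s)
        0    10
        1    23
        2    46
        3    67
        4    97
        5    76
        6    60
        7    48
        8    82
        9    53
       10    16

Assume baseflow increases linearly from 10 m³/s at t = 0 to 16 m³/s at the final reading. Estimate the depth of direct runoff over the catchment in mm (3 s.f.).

Direct runoff: 0.00, 12.40, 34.80, 55.20, 84.60, 63.00, 46.40, 33.80, 67.20, 37.60, 0.00 m³/s; ΣQ_DR = 435.0 m³/s.
V = ΣQ_DR · Δt = 435.0 × 3600 s = 1.566 × 10^6 m³.
Over A = 102 km², depth = V / A = 15.4 mm.

d ≈ 15.4 mm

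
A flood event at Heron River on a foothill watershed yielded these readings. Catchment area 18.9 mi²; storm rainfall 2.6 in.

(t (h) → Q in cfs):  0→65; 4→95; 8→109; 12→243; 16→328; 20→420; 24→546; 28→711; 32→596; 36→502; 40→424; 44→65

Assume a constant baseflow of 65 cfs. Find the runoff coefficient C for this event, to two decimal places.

ΣQ_DR = 3324 cfs; V = ΣQ_DR·Δt = 4.787 × 10^7 ft³.
Runoff depth d = V / A = 1.090 in.
C = d / P = 1.090 / 2.6 = 0.42.

C ≈ 0.42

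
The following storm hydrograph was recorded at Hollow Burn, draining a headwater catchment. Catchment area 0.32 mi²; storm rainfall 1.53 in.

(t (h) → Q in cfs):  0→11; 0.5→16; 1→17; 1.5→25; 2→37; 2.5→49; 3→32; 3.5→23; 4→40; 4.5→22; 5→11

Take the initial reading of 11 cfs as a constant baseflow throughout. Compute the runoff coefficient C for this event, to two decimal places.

ΣQ_DR = 162.0 cfs; V = ΣQ_DR·Δt = 2.916 × 10^5 ft³.
Runoff depth d = V / A = 0.3922 in.
C = d / P = 0.3922 / 1.53 = 0.26.

C ≈ 0.26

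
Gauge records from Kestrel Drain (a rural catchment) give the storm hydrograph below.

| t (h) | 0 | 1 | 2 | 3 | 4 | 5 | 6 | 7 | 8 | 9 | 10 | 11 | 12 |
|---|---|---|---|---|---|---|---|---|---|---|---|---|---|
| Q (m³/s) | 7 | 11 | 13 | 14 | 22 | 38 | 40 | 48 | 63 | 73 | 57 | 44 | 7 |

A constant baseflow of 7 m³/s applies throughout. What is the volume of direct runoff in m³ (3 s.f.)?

V ≈ 1.25 × 10^6 m³

Direct-runoff ordinates (Q − Q_b): 0.0, 4.0, 6.0, 7.0, 15.0, 31.0, 33.0, 41.0, 56.0, 66.0, 50.0, 37.0, 0.0 m³/s.
ΣQ_DR = 346.0 m³/s.
With Δt = 1 h = 3600 s, V = ΣQ_DR · Δt = 346.0 × 3600 = 1.25 × 10^6 m³.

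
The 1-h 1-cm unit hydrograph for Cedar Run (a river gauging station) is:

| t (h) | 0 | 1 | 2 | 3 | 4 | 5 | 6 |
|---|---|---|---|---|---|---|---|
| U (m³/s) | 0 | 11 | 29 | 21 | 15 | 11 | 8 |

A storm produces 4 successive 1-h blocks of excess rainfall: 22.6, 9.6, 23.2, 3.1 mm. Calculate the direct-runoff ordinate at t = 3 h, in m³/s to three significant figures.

Q ≈ 101 m³/s

By discrete convolution, Q_j = Σ (P_i / 10 mm) · U_{j−i}.
At t = 3 h (j=3): Q = (22.6/10)·21 + (9.6/10)·29 + (23.2/10)·11 + (3.1/10)·0 = 101 m³/s.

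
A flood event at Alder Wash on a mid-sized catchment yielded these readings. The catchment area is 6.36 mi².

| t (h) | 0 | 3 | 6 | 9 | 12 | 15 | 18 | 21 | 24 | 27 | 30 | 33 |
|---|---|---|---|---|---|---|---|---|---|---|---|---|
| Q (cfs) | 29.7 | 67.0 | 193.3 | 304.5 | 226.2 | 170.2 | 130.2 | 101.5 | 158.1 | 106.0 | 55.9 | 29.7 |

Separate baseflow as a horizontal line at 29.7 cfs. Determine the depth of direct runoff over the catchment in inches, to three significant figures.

Direct runoff: 0.0, 37.3, 163.6, 274.8, 196.5, 140.5, 100.5, 71.8, 128.4, 76.3, 26.2, 0.0 cfs; ΣQ_DR = 1216 cfs.
V = ΣQ_DR · Δt = 1216 × 10800 s = 1.313 × 10^7 ft³.
Over A = 6.36 mi², depth = V / A = 0.889 in.

d ≈ 0.889 in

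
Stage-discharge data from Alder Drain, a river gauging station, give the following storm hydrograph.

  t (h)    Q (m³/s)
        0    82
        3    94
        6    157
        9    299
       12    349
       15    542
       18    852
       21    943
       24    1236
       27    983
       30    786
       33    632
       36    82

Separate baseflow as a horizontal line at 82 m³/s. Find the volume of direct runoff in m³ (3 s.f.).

Direct-runoff ordinates (Q − Q_b): 0.0, 12.0, 75.0, 217.0, 267.0, 460.0, 770.0, 861.0, 1154.0, 901.0, 704.0, 550.0, 0.0 m³/s.
ΣQ_DR = 5971 m³/s.
With Δt = 3 h = 10800 s, V = ΣQ_DR · Δt = 5971 × 10800 = 6.45 × 10^7 m³.

V ≈ 6.45 × 10^7 m³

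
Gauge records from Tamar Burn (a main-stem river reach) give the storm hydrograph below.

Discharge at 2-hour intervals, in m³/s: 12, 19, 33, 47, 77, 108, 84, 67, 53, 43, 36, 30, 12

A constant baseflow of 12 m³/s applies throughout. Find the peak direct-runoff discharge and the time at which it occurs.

Subtracting baseflow gives direct-runoff ordinates: 0.0, 7.0, 21.0, 35.0, 65.0, 96.0, 72.0, 55.0, 41.0, 31.0, 24.0, 18.0, 0.0 m³/s.
The maximum is 96.0 m³/s, occurring at the reading for t = 10 h.

Q_p = 96.0 m³/s at t = 10 h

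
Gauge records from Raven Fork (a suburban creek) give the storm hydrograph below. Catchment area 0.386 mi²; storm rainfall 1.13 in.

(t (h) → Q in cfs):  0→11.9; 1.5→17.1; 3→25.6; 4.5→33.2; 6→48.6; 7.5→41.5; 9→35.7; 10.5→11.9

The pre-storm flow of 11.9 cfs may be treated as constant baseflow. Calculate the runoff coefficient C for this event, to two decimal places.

C ≈ 0.69

ΣQ_DR = 130.3 cfs; V = ΣQ_DR·Δt = 7.036 × 10^5 ft³.
Runoff depth d = V / A = 0.7846 in.
C = d / P = 0.7846 / 1.13 = 0.69.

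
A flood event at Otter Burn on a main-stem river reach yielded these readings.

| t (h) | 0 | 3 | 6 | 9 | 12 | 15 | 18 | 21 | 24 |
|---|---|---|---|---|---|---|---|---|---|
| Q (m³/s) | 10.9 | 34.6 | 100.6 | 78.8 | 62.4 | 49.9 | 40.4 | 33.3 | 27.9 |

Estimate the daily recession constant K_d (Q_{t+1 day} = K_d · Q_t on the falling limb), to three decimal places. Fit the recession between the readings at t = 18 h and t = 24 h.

K_d ≈ 0.227

Between t = 18 h and t = 24 h the flow falls from 40.4 to 27.9 m³/s over 2×3 h = 6 h.
Per-interval ratio K = (27.9/40.4)^(1/2) = 0.8310; K_d = K^(24/3) = 0.227.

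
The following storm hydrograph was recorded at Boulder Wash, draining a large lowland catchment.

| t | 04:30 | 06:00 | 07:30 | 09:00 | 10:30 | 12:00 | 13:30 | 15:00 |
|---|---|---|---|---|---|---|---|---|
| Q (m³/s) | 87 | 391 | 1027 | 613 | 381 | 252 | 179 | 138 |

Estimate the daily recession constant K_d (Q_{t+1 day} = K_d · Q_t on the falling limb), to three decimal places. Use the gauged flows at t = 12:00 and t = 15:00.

K_d ≈ 0.008

Between t = 12:00 and t = 15:00 the flow falls from 252 to 138 m³/s over 2×1.5 h = 3 h.
Per-interval ratio K = (138/252)^(1/2) = 0.7400; K_d = K^(24/1.5) = 0.008.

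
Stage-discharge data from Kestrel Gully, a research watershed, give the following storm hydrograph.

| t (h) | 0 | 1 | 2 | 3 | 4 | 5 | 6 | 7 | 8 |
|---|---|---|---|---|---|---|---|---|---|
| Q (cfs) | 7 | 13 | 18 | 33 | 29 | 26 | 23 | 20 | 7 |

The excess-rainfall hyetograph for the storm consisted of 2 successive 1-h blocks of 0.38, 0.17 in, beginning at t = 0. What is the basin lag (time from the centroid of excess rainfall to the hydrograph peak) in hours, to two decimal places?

Centroid of excess rainfall: t_c = Σ P_i·t̄_i / ΣP_i = 0.8091 h (block centres at 0.5, 1.5 h).
Hydrograph peak occurs at t = 3 h, so basin lag t_L = 3 − 0.8091 = 2.19 h.

t_L ≈ 2.19 h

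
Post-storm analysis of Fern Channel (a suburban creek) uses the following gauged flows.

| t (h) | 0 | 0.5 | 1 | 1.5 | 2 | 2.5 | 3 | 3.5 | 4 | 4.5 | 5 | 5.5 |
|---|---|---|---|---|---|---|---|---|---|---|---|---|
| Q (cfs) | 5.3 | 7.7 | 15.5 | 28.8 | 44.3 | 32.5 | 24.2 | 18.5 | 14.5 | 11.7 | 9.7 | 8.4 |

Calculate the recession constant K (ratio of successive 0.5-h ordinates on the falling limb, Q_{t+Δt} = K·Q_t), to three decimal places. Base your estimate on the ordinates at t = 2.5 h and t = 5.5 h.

Using the recession-limb readings at t = 2.5 h and t = 5.5 h: Q falls from 32.5 to 8.4 cfs over 6 intervals.
K = (Q₂/Q₁)^(1/6) = (8.4/32.5)^(1/6) = 0.798.

K ≈ 0.798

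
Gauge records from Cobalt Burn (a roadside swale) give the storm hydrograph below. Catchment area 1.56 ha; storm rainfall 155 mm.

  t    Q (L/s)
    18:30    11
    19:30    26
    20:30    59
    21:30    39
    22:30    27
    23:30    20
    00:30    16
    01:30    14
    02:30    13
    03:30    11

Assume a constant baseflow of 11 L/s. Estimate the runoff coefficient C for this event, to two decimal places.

ΣQ_DR = 126.0 L/s; V = ΣQ_DR·Δt = 4.536 × 10^5 L.
Runoff depth d = V / A = 29.08 mm.
C = d / P = 29.08 / 155 = 0.19.

C ≈ 0.19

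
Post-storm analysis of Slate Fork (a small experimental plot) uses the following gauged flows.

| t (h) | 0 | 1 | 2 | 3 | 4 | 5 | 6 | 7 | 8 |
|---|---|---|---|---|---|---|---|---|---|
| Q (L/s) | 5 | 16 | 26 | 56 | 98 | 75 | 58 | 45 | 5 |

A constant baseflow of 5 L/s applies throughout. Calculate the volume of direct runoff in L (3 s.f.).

V ≈ 1.22 × 10^6 L

Direct-runoff ordinates (Q − Q_b): 0.0, 11.0, 21.0, 51.0, 93.0, 70.0, 53.0, 40.0, 0.0 L/s.
ΣQ_DR = 339.0 L/s.
With Δt = 1 h = 3600 s, V = ΣQ_DR · Δt = 339.0 × 3600 = 1.22 × 10^6 L.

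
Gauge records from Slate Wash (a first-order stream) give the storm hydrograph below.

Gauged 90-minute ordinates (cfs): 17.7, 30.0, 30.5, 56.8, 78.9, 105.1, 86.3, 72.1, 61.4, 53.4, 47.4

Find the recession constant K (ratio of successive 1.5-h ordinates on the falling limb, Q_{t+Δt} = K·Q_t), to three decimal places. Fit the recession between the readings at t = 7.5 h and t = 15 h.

Using the recession-limb readings at t = 7.5 h and t = 15 h: Q falls from 105.1 to 47.4 cfs over 5 intervals.
K = (Q₂/Q₁)^(1/5) = (47.4/105.1)^(1/5) = 0.853.

K ≈ 0.853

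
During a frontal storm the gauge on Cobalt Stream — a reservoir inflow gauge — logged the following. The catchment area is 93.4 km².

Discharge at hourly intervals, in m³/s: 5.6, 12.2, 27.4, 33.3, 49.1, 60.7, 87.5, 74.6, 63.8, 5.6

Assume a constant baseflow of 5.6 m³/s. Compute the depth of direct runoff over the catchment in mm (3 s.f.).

Direct runoff: 0.0, 6.6, 21.8, 27.7, 43.5, 55.1, 81.9, 69.0, 58.2, 0.0 m³/s; ΣQ_DR = 363.8 m³/s.
V = ΣQ_DR · Δt = 363.8 × 3600 s = 1.310 × 10^6 m³.
Over A = 93.4 km², depth = V / A = 14.0 mm.

d ≈ 14.0 mm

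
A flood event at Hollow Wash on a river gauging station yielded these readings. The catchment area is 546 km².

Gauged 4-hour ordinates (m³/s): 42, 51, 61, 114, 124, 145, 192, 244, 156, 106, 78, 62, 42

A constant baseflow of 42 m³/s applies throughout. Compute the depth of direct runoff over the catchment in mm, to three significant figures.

d ≈ 23.0 mm

Direct runoff: 0.0, 9.0, 19.0, 72.0, 82.0, 103.0, 150.0, 202.0, 114.0, 64.0, 36.0, 20.0, 0.0 m³/s; ΣQ_DR = 871.0 m³/s.
V = ΣQ_DR · Δt = 871.0 × 14400 s = 1.254 × 10^7 m³.
Over A = 546 km², depth = V / A = 23.0 mm.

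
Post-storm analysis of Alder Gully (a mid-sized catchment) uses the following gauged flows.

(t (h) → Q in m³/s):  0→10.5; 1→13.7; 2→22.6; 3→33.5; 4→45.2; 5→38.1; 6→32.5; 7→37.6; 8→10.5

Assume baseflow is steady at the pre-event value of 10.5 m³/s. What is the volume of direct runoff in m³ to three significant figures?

V ≈ 5.39 × 10^5 m³

Direct-runoff ordinates (Q − Q_b): 0.0, 3.2, 12.1, 23.0, 34.7, 27.6, 22.0, 27.1, 0.0 m³/s.
ΣQ_DR = 149.7 m³/s.
With Δt = 1 h = 3600 s, V = ΣQ_DR · Δt = 149.7 × 3600 = 5.39 × 10^5 m³.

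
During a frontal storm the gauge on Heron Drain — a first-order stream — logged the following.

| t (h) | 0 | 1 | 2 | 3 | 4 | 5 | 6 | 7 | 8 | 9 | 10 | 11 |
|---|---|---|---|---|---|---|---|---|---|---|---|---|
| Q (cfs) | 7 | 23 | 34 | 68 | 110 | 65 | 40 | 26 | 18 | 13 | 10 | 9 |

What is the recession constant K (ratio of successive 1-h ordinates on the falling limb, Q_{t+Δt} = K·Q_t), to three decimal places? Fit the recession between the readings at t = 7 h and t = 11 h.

Using the recession-limb readings at t = 7 h and t = 11 h: Q falls from 26 to 9 cfs over 4 intervals.
K = (Q₂/Q₁)^(1/4) = (9/26)^(1/4) = 0.767.

K ≈ 0.767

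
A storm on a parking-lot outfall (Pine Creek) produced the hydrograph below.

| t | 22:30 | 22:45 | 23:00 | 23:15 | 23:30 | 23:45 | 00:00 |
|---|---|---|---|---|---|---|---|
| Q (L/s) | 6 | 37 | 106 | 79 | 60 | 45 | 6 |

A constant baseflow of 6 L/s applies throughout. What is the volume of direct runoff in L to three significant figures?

V ≈ 2.67 × 10^5 L

Direct-runoff ordinates (Q − Q_b): 0.0, 31.0, 100.0, 73.0, 54.0, 39.0, 0.0 L/s.
ΣQ_DR = 297.0 L/s.
With Δt = 0.25 h = 900 s, V = ΣQ_DR · Δt = 297.0 × 900 = 2.67 × 10^5 L.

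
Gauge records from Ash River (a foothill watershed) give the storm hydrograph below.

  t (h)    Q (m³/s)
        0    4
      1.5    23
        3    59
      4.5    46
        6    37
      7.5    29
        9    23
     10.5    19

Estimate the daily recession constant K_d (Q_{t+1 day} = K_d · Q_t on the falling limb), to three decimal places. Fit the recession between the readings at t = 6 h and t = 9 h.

Between t = 6 h and t = 9 h the flow falls from 37 to 23 m³/s over 2×1.5 h = 3 h.
Per-interval ratio K = (23/37)^(1/2) = 0.7884; K_d = K^(24/1.5) = 0.022.

K_d ≈ 0.022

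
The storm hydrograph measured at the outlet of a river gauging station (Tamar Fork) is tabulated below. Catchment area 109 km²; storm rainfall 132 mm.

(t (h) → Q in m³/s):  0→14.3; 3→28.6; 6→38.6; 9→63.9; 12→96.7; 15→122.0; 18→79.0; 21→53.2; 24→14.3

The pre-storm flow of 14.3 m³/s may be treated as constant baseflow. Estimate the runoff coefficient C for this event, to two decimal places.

ΣQ_DR = 381.9 m³/s; V = ΣQ_DR·Δt = 4.125 × 10^6 m³.
Runoff depth d = V / A = 37.84 mm.
C = d / P = 37.84 / 132 = 0.29.

C ≈ 0.29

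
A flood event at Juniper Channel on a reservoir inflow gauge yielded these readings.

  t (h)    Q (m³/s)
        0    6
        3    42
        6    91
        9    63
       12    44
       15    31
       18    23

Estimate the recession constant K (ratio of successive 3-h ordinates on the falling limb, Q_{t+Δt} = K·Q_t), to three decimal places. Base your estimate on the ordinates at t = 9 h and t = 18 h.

Using the recession-limb readings at t = 9 h and t = 18 h: Q falls from 63 to 23 m³/s over 3 intervals.
K = (Q₂/Q₁)^(1/3) = (23/63)^(1/3) = 0.715.

K ≈ 0.715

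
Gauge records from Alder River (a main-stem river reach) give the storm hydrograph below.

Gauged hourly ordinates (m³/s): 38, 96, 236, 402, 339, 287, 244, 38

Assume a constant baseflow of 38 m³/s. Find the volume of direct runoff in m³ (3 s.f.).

Direct-runoff ordinates (Q − Q_b): 0.0, 58.0, 198.0, 364.0, 301.0, 249.0, 206.0, 0.0 m³/s.
ΣQ_DR = 1376 m³/s.
With Δt = 1 h = 3600 s, V = ΣQ_DR · Δt = 1376 × 3600 = 4.95 × 10^6 m³.

V ≈ 4.95 × 10^6 m³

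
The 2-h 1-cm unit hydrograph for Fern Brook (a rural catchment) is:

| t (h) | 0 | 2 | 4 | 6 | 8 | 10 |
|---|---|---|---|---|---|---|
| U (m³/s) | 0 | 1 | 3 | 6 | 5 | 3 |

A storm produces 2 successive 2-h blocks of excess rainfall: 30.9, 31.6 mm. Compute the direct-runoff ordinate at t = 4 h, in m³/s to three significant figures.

Q ≈ 12.4 m³/s

By discrete convolution, Q_j = Σ (P_i / 10 mm) · U_{j−i}.
At t = 4 h (j=2): Q = (30.9/10)·3 + (31.6/10)·1 = 12.4 m³/s.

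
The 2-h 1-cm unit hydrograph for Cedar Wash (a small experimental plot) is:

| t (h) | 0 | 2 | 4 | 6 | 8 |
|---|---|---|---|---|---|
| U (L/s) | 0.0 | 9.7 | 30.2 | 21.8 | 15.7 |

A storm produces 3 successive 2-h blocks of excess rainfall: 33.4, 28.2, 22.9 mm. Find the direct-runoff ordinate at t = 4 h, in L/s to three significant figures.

Q ≈ 128 L/s

By discrete convolution, Q_j = Σ (P_i / 10 mm) · U_{j−i}.
At t = 4 h (j=2): Q = (33.4/10)·30.2 + (28.2/10)·9.7 + (22.9/10)·0.0 = 128 L/s.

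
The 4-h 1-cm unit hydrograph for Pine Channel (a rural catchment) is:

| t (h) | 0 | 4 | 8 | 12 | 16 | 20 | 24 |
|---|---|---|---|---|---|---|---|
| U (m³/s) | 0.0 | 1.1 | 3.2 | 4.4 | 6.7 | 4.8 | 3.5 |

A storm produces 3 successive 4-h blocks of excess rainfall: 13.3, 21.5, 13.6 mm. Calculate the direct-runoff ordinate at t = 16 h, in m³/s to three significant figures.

Q ≈ 22.7 m³/s

By discrete convolution, Q_j = Σ (P_i / 10 mm) · U_{j−i}.
At t = 16 h (j=4): Q = (13.3/10)·6.7 + (21.5/10)·4.4 + (13.6/10)·3.2 = 22.7 m³/s.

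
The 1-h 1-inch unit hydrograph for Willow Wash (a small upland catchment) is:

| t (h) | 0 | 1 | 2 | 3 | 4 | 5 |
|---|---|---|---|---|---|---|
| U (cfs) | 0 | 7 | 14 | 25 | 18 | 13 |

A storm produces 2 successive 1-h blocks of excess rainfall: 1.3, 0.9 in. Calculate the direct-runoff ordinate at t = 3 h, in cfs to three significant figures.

By discrete convolution, Q_j = Σ (P_i / 1 in) · U_{j−i}.
At t = 3 h (j=3): Q = (1.3/1)·25 + (0.9/1)·14 = 45.1 cfs.

Q ≈ 45.1 cfs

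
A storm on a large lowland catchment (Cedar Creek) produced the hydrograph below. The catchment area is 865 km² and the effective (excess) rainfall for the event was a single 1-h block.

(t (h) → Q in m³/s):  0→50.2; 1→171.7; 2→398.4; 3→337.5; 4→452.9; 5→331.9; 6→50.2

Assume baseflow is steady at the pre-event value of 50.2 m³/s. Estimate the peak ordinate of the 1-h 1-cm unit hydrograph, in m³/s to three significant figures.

U_p ≈ 671 m³/s

Direct runoff: 0.0, 121.5, 348.2, 287.3, 402.7, 281.7, 0.0 m³/s; ΣQ_DR = 1441 m³/s, peak = 402.7 m³/s.
Runoff depth d = ΣQ_DR·Δt / A = 1441 × 3600 / (865 km²) = 5.999 mm.
The 1-cm UH is the DRH scaled by (10 mm)/d, so U_p = 402.7 × 10/5.999 = 671 m³/s.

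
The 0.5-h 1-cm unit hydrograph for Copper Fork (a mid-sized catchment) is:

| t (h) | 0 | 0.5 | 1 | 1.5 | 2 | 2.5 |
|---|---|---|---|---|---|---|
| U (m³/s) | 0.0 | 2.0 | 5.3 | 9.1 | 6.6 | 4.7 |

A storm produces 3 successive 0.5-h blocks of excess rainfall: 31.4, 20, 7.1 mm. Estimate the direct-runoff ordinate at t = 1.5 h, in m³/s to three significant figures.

By discrete convolution, Q_j = Σ (P_i / 10 mm) · U_{j−i}.
At t = 1.5 h (j=3): Q = (31.4/10)·9.1 + (20/10)·5.3 + (7.1/10)·2.0 = 40.6 m³/s.

Q ≈ 40.6 m³/s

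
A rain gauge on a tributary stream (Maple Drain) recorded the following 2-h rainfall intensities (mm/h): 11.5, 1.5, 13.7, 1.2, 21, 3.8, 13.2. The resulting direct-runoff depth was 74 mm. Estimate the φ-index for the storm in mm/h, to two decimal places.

φ ≈ 5.60 mm/h

Only the 4 blocks with intensity above φ contribute runoff: 11.5, 13.7, 21, 13.2 mm/h.
Σ(I−φ)·Δt = d  ⇒  (11.5+13.7+21+13.2 − 4φ)·2 = 74
φ = (59.40 − 74/2) / 4 = 5.60 mm/h.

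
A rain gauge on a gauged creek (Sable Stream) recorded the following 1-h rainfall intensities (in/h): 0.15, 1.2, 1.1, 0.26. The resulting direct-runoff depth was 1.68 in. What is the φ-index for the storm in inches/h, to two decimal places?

Only the 2 blocks with intensity above φ contribute runoff: 1.2, 1.1 in/h.
Σ(I−φ)·Δt = d  ⇒  (1.2+1.1 − 2φ)·1 = 1.68
φ = (2.300 − 1.68/1) / 2 = 0.31 in/h.

φ ≈ 0.31 in/h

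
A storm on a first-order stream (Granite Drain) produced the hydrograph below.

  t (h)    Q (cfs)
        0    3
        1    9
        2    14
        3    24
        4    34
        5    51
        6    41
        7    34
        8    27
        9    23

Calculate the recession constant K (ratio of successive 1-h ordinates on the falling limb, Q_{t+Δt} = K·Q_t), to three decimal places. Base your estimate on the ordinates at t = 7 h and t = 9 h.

K ≈ 0.822

Using the recession-limb readings at t = 7 h and t = 9 h: Q falls from 34 to 23 cfs over 2 intervals.
K = (Q₂/Q₁)^(1/2) = (23/34)^(1/2) = 0.822.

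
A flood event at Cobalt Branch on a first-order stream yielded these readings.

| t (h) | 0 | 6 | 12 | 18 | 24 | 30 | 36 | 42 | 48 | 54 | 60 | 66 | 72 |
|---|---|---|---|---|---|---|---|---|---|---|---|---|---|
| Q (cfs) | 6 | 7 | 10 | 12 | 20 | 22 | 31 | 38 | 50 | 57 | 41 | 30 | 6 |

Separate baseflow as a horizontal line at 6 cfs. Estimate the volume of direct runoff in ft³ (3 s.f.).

Direct-runoff ordinates (Q − Q_b): 0.0, 1.0, 4.0, 6.0, 14.0, 16.0, 25.0, 32.0, 44.0, 51.0, 35.0, 24.0, 0.0 cfs.
ΣQ_DR = 252.0 cfs.
With Δt = 6 h = 21600 s, V = ΣQ_DR · Δt = 252.0 × 21600 = 5.44 × 10^6 ft³.

V ≈ 5.44 × 10^6 ft³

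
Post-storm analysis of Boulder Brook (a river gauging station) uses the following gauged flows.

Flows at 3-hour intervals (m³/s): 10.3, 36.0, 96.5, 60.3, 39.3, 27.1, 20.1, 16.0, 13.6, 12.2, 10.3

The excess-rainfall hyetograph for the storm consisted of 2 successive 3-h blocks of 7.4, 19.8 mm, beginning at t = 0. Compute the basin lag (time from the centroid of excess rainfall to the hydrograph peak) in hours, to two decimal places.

Centroid of excess rainfall: t_c = Σ P_i·t̄_i / ΣP_i = 3.6838 h (block centres at 1.5, 4.5 h).
Hydrograph peak occurs at t = 6 h, so basin lag t_L = 6 − 3.6838 = 2.32 h.

t_L ≈ 2.32 h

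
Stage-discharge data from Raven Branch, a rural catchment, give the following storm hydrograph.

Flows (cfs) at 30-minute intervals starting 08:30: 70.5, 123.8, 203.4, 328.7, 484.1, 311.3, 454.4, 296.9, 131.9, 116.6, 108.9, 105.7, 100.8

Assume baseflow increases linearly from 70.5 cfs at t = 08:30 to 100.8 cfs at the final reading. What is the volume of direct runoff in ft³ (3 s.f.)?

Direct-runoff ordinates (Q − Q_b): 0.00, 50.77, 127.85, 250.62, 403.50, 228.18, 368.75, 208.72, 41.20, 23.38, 13.15, 7.42, 0.00 cfs.
ΣQ_DR = 1724 cfs.
With Δt = 0.5 h = 1800 s, V = ΣQ_DR · Δt = 1724 × 1800 = 3.10 × 10^6 ft³.

V ≈ 3.10 × 10^6 ft³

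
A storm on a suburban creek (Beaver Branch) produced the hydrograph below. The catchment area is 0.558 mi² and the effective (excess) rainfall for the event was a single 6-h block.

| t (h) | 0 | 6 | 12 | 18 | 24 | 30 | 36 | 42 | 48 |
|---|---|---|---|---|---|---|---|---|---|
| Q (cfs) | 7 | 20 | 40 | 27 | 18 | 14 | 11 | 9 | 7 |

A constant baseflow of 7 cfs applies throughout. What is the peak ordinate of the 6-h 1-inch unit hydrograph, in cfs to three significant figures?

U_p ≈ 22.0 cfs

Direct runoff: 0.0, 13.0, 33.0, 20.0, 11.0, 7.0, 4.0, 2.0, 0.0 cfs; ΣQ_DR = 90.00 cfs, peak = 33.0 cfs.
Runoff depth d = ΣQ_DR·Δt / A = 90.00 × 21600 / (0.558 mi²) = 1.500 in.
The 1-inch UH is the DRH scaled by (1 in)/d, so U_p = 33.0 × 1/1.500 = 22.0 cfs.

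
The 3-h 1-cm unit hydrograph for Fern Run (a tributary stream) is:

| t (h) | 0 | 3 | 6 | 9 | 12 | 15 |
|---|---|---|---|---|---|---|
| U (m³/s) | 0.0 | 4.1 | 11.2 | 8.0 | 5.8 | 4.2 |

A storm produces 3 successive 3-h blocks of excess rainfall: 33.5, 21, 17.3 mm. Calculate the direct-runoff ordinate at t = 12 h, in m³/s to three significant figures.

Q ≈ 55.6 m³/s

By discrete convolution, Q_j = Σ (P_i / 10 mm) · U_{j−i}.
At t = 12 h (j=4): Q = (33.5/10)·5.8 + (21/10)·8.0 + (17.3/10)·11.2 = 55.6 m³/s.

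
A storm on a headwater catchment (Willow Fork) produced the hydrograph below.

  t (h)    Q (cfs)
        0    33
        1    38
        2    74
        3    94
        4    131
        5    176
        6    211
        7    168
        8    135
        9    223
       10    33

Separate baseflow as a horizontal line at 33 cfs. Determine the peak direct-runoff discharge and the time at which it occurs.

Subtracting baseflow gives direct-runoff ordinates: 0.0, 5.0, 41.0, 61.0, 98.0, 143.0, 178.0, 135.0, 102.0, 190.0, 0.0 cfs.
The maximum is 190.0 cfs, occurring at the reading for t = 9 h.

Q_p = 190.0 cfs at t = 9 h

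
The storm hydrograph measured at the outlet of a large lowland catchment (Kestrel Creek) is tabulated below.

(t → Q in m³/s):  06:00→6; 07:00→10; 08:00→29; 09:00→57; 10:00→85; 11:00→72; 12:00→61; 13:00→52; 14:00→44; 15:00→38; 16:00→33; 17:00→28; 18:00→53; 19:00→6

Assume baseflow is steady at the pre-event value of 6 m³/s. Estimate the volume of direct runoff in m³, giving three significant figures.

V ≈ 1.76 × 10^6 m³

Direct-runoff ordinates (Q − Q_b): 0.0, 4.0, 23.0, 51.0, 79.0, 66.0, 55.0, 46.0, 38.0, 32.0, 27.0, 22.0, 47.0, 0.0 m³/s.
ΣQ_DR = 490.0 m³/s.
With Δt = 1 h = 3600 s, V = ΣQ_DR · Δt = 490.0 × 3600 = 1.76 × 10^6 m³.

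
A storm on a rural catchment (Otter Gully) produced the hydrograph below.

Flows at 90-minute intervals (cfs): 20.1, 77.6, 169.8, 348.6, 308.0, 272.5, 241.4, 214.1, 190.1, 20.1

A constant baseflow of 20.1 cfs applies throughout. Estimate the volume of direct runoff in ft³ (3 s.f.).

Direct-runoff ordinates (Q − Q_b): 0.0, 57.5, 149.7, 328.5, 287.9, 252.4, 221.3, 194.0, 170.0, 0.0 cfs.
ΣQ_DR = 1661 cfs.
With Δt = 1.5 h = 5400 s, V = ΣQ_DR · Δt = 1661 × 5400 = 8.97 × 10^6 ft³.

V ≈ 8.97 × 10^6 ft³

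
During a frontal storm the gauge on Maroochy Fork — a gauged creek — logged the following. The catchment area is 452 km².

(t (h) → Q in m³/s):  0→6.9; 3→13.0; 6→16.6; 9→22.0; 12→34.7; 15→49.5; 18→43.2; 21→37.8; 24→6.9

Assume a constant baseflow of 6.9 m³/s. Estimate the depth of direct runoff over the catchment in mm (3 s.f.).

d ≈ 4.03 mm

Direct runoff: 0.0, 6.1, 9.7, 15.1, 27.8, 42.6, 36.3, 30.9, 0.0 m³/s; ΣQ_DR = 168.5 m³/s.
V = ΣQ_DR · Δt = 168.5 × 10800 s = 1.820 × 10^6 m³.
Over A = 452 km², depth = V / A = 4.03 mm.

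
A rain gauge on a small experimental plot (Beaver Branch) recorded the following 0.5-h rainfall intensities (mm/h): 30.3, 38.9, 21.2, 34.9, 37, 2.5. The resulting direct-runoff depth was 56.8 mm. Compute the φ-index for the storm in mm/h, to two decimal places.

Only the 5 blocks with intensity above φ contribute runoff: 30.3, 38.9, 21.2, 34.9, 37 mm/h.
Σ(I−φ)·Δt = d  ⇒  (30.3+38.9+21.2+34.9+37 − 5φ)·0.5 = 56.8
φ = (162.3 − 56.8/0.5) / 5 = 9.74 mm/h.

φ ≈ 9.74 mm/h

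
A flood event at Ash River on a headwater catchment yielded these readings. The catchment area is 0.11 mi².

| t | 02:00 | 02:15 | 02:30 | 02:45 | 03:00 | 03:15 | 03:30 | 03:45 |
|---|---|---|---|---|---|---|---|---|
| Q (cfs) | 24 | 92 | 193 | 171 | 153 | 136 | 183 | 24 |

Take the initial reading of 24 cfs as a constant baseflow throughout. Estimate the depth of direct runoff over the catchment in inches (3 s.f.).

d ≈ 2.76 in

Direct runoff: 0.0, 68.0, 169.0, 147.0, 129.0, 112.0, 159.0, 0.0 cfs; ΣQ_DR = 784.0 cfs.
V = ΣQ_DR · Δt = 784.0 × 900 s = 7.056 × 10^5 ft³.
Over A = 0.11 mi², depth = V / A = 2.76 in.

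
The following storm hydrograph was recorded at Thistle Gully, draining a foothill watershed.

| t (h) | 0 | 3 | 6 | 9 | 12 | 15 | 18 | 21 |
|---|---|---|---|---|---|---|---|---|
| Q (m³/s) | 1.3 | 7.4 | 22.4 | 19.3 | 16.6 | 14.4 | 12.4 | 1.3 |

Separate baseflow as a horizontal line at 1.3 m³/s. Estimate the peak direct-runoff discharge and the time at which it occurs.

Q_p = 21.1 m³/s at t = 6 h

Subtracting baseflow gives direct-runoff ordinates: 0.0, 6.1, 21.1, 18.0, 15.3, 13.1, 11.1, 0.0 m³/s.
The maximum is 21.1 m³/s, occurring at the reading for t = 6 h.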